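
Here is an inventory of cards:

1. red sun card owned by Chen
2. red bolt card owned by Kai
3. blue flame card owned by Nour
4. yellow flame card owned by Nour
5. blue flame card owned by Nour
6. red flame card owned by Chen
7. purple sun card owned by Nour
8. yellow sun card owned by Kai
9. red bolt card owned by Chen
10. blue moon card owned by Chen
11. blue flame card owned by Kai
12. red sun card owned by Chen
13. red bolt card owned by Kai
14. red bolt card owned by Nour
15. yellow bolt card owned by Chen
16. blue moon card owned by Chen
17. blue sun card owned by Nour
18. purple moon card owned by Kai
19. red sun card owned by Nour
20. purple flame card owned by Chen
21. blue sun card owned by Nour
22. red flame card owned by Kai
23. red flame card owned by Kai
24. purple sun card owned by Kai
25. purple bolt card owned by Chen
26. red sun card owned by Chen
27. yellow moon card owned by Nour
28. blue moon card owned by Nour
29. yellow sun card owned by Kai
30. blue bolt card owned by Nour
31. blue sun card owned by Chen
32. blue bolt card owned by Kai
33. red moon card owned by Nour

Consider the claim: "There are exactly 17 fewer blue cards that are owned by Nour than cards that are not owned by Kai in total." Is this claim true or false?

|blue cards owned by Nour| = 6.
|cards that are not owned by Kai| = 23.
The claim requires 23 − 6 (= 17) to equal 17, which holds.

True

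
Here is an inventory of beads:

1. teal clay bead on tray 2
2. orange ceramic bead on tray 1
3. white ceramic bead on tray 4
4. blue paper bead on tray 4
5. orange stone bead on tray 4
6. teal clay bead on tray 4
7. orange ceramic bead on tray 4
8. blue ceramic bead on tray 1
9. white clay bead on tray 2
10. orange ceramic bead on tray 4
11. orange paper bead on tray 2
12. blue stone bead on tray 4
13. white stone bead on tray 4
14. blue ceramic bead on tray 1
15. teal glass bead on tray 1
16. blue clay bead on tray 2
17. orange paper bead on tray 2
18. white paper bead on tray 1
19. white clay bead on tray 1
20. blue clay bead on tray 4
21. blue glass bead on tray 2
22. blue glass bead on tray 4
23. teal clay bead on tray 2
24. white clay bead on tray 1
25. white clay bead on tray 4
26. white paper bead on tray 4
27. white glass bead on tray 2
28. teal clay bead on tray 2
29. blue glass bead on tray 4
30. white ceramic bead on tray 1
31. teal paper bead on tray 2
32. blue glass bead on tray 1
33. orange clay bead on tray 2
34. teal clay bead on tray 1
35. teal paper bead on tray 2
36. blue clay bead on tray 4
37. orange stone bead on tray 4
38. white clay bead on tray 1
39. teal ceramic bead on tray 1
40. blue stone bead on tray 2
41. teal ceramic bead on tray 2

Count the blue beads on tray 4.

6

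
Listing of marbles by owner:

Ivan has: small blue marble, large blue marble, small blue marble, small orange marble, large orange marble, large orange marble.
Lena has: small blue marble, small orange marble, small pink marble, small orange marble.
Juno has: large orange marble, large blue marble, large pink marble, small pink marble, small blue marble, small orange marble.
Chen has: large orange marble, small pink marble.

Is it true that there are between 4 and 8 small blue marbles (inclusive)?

There are 4 small blue marbles.
The claim requires 4 ≤ 4 ≤ 8, which holds.

True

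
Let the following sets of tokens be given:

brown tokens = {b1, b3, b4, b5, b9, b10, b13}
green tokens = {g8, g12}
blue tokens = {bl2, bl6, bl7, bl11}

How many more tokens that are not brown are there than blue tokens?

tokens that are not brown: 6.
blue tokens: 4.
6 − 4 = 2.

2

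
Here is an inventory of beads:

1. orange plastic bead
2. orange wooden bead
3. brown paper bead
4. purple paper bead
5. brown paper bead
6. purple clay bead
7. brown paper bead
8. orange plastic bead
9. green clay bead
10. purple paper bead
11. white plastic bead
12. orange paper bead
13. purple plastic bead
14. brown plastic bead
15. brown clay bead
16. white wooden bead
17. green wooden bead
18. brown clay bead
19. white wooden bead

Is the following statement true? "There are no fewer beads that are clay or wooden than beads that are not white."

False

beads that are clay or wooden: 8.
beads that are not white: 16.
The claim requires 8 ≥ 16, which does not hold.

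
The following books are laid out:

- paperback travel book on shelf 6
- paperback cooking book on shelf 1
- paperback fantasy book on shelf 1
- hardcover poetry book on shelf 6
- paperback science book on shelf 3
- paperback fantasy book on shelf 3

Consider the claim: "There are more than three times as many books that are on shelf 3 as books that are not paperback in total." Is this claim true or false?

|books on shelf 3| = 2.
|books that are not paperback| = 1.
The claim requires 2 > 3 × 1 = 3, which does not hold.

False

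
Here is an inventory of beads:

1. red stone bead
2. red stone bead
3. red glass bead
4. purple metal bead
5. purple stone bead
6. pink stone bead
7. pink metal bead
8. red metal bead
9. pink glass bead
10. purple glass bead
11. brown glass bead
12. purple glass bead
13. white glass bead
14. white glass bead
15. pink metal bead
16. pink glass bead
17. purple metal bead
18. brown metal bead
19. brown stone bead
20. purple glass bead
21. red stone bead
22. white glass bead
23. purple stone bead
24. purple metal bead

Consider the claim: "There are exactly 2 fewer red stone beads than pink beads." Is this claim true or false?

True

|red stone beads| = 3.
|pink beads| = 5.
The claim requires 5 − 3 (= 2) to equal 2, which holds.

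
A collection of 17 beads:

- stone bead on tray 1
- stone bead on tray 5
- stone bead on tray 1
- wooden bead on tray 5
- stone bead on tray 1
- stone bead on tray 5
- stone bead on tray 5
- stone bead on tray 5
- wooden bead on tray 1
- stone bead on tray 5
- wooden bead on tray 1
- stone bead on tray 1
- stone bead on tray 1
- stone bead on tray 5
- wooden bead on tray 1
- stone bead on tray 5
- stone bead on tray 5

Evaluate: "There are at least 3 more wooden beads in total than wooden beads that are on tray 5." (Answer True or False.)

True

|wooden beads| = 4.
|wooden beads on tray 5| = 1.
The claim requires 4 − 1 = 3 ≥ 3, which holds.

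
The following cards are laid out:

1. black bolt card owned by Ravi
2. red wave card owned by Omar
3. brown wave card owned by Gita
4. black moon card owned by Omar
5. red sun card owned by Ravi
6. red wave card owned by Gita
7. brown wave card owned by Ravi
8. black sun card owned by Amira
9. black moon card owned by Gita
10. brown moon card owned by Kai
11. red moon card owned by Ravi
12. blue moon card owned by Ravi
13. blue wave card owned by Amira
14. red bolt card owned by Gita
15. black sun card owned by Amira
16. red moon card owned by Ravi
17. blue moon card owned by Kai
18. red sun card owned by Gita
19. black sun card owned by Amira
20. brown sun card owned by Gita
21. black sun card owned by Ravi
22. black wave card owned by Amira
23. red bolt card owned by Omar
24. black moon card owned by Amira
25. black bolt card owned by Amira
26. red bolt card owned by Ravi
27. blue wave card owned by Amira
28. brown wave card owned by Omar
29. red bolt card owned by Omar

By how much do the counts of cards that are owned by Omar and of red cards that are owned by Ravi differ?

1

cards owned by Omar: 5. red cards owned by Ravi: 4.
|5 − 4| = 5 − 4 = 1.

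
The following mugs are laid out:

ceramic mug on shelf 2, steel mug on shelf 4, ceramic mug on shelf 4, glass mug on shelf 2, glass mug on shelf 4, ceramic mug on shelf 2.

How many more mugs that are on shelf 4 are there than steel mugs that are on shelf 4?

2

mugs on shelf 4: 3.
steel mugs on shelf 4: 1.
3 − 1 = 2.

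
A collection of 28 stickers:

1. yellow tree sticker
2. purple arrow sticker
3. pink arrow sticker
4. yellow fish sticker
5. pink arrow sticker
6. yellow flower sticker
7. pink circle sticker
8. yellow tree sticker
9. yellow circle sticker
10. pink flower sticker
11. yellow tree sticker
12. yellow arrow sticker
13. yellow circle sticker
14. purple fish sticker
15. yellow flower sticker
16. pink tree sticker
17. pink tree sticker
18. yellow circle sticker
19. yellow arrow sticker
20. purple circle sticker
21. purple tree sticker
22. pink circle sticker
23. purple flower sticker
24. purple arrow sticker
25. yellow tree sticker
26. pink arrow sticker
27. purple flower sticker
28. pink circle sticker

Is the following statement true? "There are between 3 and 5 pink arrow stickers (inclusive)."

True

There are 3 pink arrow stickers.
The claim requires 3 ≤ 3 ≤ 5, which holds.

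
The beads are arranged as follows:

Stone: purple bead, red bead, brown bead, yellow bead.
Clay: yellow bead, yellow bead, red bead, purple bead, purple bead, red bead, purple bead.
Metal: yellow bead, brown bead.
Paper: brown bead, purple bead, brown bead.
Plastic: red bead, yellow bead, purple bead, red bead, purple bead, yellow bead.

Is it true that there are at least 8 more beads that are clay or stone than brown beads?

beads that are clay or stone: 11.
brown beads: 4.
The claim requires 11 − 4 = 7 ≥ 8, which does not hold.

False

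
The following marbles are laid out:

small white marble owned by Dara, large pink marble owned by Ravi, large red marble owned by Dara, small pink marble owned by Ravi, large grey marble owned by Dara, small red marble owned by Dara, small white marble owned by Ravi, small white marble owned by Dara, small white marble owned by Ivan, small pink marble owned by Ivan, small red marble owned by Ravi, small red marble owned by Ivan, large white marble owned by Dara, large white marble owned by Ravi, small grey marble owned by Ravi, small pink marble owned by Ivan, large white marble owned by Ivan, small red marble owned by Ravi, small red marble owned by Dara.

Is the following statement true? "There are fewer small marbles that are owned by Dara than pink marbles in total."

|small marbles owned by Dara| = 4.
|pink marbles| = 4.
The claim requires 4 < 4, which does not hold.

False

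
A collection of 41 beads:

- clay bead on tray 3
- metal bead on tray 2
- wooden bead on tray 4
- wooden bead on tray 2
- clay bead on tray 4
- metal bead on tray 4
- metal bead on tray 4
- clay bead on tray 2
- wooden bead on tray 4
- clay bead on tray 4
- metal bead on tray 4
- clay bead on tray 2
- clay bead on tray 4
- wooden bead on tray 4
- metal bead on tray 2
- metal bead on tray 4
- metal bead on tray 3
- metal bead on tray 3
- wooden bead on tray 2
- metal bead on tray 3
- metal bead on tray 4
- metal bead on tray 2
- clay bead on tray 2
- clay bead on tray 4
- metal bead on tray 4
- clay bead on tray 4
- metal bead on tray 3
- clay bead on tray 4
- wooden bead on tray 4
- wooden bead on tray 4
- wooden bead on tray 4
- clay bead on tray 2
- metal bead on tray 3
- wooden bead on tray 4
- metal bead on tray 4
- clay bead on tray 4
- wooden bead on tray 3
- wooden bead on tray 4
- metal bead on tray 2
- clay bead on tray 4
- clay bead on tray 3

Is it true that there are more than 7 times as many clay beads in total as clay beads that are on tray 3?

There are 14 clay beads.
There are 2 clay beads on tray 3.
The claim requires 14 > 7 × 2 = 14, which does not hold.

False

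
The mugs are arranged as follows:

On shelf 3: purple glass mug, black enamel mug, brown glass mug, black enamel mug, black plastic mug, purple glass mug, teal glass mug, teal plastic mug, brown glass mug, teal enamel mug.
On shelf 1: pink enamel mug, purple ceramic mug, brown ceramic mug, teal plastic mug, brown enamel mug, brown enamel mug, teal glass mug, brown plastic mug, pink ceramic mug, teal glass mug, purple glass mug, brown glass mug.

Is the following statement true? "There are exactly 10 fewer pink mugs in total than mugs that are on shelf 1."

True

|pink mugs| = 2.
|mugs on shelf 1| = 12.
The claim requires 12 − 2 (= 10) to equal 10, which holds.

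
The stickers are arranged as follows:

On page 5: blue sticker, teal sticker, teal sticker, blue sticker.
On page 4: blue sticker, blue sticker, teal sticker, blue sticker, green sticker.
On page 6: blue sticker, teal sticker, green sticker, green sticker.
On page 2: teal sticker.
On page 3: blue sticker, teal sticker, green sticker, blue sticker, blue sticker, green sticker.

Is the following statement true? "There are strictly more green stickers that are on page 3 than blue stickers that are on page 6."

|green stickers on page 3| = 2.
|blue stickers on page 6| = 1.
The claim requires 2 > 1, which holds.

True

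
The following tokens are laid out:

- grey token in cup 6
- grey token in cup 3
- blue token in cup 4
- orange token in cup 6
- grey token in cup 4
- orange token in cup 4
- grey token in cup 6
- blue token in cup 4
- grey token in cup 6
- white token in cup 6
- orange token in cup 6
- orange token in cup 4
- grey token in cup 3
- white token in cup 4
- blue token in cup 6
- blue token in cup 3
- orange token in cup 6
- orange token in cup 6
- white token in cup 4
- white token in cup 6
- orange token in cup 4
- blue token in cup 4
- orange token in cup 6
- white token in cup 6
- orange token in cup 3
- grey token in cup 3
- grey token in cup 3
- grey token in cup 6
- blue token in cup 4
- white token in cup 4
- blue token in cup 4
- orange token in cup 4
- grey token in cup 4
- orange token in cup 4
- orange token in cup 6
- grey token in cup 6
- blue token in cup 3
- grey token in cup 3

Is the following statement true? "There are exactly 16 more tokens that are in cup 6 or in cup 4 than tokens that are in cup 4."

|tokens in cup 6 or in cup 4| = 30.
|tokens in cup 4| = 15.
The claim requires 30 − 15 (= 15) to equal 16, which does not hold.

False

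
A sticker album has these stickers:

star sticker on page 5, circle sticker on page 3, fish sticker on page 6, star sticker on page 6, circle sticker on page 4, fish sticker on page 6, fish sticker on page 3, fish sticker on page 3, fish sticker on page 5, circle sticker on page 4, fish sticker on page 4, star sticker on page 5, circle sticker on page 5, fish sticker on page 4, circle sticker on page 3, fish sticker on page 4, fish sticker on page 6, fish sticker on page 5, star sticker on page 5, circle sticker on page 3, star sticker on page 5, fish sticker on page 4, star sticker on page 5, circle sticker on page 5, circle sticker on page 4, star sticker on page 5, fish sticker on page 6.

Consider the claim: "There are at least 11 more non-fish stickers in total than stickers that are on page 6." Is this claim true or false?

non-fish stickers: 15.
stickers on page 6: 5.
The claim requires 15 − 5 = 10 ≥ 11, which does not hold.

False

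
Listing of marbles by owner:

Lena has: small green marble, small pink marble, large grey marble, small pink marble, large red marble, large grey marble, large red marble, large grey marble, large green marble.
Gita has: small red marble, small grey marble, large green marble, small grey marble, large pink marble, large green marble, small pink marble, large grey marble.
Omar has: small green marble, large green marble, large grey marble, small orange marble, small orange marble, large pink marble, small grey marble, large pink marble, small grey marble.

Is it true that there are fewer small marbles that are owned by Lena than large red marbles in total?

|small marbles owned by Lena| = 3.
|large red marbles| = 2.
The claim requires 3 < 2, which does not hold.

False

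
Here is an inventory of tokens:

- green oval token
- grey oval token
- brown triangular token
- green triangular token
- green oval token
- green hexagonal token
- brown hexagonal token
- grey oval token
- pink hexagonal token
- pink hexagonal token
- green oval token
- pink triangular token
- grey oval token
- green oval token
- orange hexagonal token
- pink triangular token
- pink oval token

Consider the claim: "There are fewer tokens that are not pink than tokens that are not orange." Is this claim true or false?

There are 12 tokens that are not pink.
There are 16 tokens that are not orange.
The claim requires 12 < 16, which holds.

True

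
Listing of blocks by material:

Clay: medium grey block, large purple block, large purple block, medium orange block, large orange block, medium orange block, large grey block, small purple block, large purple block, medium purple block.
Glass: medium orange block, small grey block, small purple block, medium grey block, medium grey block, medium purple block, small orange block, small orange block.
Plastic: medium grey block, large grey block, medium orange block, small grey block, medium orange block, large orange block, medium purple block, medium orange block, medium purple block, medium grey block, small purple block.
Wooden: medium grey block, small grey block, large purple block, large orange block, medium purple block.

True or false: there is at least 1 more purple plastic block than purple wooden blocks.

There are 3 purple plastic blocks.
There are 2 purple wooden blocks.
The claim requires 3 − 2 = 1 ≥ 1, which holds.

True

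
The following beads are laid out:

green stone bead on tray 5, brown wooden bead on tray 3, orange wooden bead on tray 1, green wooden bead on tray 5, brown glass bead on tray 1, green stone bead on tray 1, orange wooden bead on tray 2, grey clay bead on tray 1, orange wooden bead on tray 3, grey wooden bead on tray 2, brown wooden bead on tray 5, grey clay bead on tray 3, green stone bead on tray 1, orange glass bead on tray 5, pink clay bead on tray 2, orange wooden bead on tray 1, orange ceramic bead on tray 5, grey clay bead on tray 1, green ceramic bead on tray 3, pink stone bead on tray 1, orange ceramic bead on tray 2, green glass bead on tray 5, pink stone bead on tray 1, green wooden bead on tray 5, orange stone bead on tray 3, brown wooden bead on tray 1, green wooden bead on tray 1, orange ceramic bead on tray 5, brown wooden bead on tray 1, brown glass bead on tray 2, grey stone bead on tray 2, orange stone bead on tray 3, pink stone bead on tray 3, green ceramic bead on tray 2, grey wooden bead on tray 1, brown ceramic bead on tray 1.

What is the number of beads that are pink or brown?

11

brown: 7; pink: 4; together 7 + 4 = 11.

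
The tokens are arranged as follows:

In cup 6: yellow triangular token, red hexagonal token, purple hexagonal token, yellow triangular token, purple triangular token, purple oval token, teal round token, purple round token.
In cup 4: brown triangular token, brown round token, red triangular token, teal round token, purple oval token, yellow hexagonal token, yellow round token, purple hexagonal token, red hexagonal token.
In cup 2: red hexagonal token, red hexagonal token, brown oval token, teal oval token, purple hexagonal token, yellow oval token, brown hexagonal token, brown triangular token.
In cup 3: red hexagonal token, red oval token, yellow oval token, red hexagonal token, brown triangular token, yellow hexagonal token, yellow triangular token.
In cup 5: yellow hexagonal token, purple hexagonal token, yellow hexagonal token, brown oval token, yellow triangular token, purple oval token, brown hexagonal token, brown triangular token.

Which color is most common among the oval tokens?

purple

Counts by color (restricted to oval tokens): purple 3, brown 2, yellow 2, teal 1, red 1.
The maximum is 3, held uniquely by purple.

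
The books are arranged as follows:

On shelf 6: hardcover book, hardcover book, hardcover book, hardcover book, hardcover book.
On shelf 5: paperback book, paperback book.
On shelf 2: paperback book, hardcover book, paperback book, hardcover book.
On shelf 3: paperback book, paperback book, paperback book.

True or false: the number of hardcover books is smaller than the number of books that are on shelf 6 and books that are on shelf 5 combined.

False

There are 7 hardcover books.
books on shelf 6: 5; books on shelf 5: 2; combined: 5 + 2 = 7.
The claim requires 7 < 7, which does not hold.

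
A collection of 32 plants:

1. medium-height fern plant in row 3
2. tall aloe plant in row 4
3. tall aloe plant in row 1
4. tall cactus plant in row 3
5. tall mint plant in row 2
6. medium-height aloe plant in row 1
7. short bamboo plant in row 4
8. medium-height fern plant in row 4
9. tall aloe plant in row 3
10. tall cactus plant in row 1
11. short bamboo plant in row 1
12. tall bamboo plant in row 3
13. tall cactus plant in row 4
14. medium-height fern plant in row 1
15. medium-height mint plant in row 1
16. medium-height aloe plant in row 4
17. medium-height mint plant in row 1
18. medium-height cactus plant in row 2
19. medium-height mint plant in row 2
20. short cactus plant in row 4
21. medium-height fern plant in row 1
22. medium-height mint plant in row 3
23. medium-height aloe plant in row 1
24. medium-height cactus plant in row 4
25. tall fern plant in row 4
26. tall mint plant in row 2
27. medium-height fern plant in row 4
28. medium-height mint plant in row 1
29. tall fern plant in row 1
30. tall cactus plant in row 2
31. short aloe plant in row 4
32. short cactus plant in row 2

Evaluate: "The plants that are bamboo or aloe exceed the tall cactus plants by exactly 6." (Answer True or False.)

plants that are bamboo or aloe: 10.
tall cactus plants: 4.
The claim requires 10 − 4 (= 6) to equal 6, which holds.

True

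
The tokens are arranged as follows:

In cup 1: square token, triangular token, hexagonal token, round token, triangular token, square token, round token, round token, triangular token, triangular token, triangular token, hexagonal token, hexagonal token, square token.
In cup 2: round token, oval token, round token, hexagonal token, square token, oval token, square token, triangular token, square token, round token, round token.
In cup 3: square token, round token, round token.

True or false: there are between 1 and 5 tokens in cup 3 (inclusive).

tokens in cup 3: 3.
The claim requires 1 ≤ 3 ≤ 5, which holds.

True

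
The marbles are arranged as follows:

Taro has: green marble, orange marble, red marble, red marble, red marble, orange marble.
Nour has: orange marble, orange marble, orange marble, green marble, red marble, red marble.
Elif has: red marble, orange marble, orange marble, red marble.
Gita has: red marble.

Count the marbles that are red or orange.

15

orange: 7; red: 8; together 7 + 8 = 15.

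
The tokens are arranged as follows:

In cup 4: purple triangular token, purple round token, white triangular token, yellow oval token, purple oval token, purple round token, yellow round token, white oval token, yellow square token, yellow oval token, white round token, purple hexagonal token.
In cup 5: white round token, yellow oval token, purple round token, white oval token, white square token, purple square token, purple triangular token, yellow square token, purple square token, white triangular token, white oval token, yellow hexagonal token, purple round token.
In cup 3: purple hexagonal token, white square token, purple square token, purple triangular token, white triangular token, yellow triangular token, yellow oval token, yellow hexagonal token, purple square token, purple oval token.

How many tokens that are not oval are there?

26

Total tokens: 35; with the excluded value: 9; remaining 35 − 9 = 26.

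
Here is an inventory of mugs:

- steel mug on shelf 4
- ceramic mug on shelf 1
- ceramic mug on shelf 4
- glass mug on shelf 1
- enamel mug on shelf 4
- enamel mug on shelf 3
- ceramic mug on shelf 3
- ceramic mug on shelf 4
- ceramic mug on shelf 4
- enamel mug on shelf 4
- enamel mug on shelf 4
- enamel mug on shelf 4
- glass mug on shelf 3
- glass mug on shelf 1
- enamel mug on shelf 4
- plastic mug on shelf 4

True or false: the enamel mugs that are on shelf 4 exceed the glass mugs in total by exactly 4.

False

enamel mugs on shelf 4: 5.
glass mugs: 3.
The claim requires 5 − 3 (= 2) to equal 4, which does not hold.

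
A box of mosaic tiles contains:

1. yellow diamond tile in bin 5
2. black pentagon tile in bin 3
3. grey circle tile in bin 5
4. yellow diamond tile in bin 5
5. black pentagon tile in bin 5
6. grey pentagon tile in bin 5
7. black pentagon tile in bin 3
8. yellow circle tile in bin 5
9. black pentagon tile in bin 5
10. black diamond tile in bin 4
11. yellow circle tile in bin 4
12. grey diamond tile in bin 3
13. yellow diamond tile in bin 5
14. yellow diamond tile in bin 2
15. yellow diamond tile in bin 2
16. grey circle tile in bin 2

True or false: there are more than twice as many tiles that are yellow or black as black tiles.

|tiles that are yellow or black| = 12.
|black tiles| = 5.
The claim requires 12 > 2 × 5 = 10, which holds.

True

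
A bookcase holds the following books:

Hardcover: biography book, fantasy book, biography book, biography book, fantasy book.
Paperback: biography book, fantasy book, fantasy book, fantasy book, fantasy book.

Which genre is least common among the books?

Counts by genre: fantasy 6, biography 4.
The minimum is 4, held uniquely by biography.

biography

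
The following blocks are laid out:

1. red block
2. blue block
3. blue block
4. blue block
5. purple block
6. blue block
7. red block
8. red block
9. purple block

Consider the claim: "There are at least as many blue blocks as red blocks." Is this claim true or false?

|blue blocks| = 4.
|red blocks| = 3.
The claim requires 4 ≥ 3, which holds.

True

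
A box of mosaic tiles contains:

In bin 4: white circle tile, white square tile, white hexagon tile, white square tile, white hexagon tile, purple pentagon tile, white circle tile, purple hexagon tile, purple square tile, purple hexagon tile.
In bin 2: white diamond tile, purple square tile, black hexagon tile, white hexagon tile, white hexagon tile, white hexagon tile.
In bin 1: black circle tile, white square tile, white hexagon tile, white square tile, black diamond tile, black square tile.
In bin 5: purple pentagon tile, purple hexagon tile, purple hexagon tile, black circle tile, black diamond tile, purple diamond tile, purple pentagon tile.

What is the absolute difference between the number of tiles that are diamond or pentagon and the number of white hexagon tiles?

tiles that are diamond or pentagon: 7. white hexagon tiles: 6.
|7 − 6| = 7 − 6 = 1.

1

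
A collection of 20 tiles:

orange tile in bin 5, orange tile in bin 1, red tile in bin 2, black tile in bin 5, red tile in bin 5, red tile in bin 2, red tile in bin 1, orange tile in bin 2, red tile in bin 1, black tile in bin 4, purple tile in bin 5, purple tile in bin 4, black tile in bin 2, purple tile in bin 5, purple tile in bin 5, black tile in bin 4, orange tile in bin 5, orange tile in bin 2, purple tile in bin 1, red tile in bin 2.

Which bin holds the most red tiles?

bin 2

Counts by bin (restricted to red tiles): bin 2→3, bin 1→2, bin 5→1, bin 4→0.
The maximum is 3, held uniquely by bin 2.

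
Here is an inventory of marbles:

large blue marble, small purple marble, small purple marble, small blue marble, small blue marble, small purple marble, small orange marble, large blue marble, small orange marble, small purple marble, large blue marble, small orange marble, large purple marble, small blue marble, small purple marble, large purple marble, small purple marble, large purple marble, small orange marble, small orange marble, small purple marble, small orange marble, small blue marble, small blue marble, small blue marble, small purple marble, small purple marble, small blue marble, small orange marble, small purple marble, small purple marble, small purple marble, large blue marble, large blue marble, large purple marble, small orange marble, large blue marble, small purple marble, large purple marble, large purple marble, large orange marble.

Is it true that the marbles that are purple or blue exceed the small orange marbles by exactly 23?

False

|marbles that are purple or blue| = 32.
|small orange marbles| = 8.
The claim requires 32 − 8 (= 24) to equal 23, which does not hold.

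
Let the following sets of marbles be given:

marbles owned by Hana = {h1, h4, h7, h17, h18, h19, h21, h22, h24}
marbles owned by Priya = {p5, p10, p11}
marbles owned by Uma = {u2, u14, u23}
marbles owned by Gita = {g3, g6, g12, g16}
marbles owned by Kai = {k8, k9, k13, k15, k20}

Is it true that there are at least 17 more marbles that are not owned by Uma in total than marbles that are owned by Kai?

marbles that are not owned by Uma: 21.
marbles owned by Kai: 5.
The claim requires 21 − 5 = 16 ≥ 17, which does not hold.

False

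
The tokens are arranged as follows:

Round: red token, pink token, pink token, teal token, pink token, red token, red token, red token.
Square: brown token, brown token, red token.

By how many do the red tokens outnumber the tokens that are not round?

2

red tokens: 5.
tokens that are not round: 3.
5 − 3 = 2.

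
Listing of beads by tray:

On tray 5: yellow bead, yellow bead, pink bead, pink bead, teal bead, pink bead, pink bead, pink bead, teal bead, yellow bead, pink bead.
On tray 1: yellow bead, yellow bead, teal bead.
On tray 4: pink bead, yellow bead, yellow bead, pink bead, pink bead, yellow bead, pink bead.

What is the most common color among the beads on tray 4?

Counts by color (restricted to beads on tray 4): pink 4, yellow 3.
The maximum is 4, held uniquely by pink.

pink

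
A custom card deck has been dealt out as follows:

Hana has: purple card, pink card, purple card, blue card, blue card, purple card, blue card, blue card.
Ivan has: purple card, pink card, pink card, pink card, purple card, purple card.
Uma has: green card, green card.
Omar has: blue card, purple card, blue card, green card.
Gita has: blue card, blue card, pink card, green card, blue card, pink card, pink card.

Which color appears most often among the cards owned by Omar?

Counts by color (restricted to cards owned by Omar): blue 2, purple 1, green 1.
The maximum is 2, held uniquely by blue.

blue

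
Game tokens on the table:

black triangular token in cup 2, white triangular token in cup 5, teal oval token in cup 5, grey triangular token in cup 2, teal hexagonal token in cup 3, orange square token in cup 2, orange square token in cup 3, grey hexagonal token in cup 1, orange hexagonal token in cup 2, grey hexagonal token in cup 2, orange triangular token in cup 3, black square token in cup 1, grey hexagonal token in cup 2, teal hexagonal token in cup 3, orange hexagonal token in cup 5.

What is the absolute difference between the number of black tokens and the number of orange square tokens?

black tokens: 2. orange square tokens: 2.
|2 − 2| = 2 − 2 = 0.

0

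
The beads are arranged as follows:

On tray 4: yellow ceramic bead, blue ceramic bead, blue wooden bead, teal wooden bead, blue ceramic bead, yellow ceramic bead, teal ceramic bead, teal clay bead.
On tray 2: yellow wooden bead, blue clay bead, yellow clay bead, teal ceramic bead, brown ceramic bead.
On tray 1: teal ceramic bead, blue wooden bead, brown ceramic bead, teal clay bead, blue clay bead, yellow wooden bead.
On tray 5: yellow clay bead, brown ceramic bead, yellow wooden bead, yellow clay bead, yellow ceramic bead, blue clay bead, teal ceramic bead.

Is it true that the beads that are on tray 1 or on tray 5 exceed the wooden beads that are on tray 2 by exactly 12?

|beads on tray 1 or on tray 5| = 13.
|wooden beads on tray 2| = 1.
The claim requires 13 − 1 (= 12) to equal 12, which holds.

True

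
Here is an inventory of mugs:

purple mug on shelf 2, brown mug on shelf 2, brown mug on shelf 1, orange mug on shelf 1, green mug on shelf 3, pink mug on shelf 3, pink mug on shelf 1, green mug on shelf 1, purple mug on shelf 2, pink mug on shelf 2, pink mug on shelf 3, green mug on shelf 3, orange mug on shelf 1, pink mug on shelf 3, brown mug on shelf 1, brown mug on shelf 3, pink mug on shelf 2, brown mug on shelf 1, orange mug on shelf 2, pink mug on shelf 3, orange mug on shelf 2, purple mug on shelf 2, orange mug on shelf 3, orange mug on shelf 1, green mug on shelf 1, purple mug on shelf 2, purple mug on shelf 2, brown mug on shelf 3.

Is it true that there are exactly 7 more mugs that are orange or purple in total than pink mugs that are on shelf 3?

There are 11 mugs that are orange or purple.
There are 4 pink mugs on shelf 3.
The claim requires 11 − 4 (= 7) to equal 7, which holds.

True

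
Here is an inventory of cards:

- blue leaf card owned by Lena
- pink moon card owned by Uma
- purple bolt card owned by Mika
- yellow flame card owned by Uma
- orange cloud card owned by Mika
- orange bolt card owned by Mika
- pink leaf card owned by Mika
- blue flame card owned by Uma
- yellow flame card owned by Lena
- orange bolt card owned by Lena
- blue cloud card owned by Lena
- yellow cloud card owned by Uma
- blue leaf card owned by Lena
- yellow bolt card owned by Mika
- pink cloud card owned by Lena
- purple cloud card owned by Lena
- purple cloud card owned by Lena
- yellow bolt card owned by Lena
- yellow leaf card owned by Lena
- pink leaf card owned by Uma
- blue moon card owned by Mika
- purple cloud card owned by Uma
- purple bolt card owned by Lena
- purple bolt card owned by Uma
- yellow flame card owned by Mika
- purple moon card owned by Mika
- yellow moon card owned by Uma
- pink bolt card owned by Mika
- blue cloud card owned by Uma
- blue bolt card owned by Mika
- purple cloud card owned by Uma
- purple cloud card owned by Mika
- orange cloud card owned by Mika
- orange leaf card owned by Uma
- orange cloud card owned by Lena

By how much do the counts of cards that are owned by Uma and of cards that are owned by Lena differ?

cards owned by Uma: 11. cards owned by Lena: 12.
|11 − 12| = 12 − 11 = 1.

1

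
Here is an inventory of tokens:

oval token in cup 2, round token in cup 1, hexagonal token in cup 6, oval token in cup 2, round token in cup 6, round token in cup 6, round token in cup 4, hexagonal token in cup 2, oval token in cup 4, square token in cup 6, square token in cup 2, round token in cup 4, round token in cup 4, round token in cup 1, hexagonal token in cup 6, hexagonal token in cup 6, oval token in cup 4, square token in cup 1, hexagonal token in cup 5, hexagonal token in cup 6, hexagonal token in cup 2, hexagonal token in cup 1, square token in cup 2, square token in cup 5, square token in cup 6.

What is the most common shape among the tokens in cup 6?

Counts by shape (restricted to tokens in cup 6): hexagonal 4, round 2, square 2.
The maximum is 4, held uniquely by hexagonal.

hexagonal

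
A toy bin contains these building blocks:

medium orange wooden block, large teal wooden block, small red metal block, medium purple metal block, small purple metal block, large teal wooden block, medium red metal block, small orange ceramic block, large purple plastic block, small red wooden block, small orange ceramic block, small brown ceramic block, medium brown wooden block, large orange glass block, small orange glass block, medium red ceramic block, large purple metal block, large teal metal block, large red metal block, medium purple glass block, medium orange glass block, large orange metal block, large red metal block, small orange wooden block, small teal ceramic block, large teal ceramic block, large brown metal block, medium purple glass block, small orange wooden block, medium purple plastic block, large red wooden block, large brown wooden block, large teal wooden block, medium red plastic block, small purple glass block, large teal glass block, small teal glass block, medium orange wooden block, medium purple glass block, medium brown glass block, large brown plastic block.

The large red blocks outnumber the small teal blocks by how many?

large red blocks: 3.
small teal blocks: 2.
3 − 2 = 1.

1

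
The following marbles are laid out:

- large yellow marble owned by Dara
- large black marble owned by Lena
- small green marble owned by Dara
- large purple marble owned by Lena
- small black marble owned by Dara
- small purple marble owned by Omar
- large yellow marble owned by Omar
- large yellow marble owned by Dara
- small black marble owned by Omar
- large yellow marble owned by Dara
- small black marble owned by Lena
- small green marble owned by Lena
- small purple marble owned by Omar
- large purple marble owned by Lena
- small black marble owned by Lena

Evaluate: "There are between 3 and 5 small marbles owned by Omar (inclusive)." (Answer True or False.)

|small marbles owned by Omar| = 3.
The claim requires 3 ≤ 3 ≤ 5, which holds.

True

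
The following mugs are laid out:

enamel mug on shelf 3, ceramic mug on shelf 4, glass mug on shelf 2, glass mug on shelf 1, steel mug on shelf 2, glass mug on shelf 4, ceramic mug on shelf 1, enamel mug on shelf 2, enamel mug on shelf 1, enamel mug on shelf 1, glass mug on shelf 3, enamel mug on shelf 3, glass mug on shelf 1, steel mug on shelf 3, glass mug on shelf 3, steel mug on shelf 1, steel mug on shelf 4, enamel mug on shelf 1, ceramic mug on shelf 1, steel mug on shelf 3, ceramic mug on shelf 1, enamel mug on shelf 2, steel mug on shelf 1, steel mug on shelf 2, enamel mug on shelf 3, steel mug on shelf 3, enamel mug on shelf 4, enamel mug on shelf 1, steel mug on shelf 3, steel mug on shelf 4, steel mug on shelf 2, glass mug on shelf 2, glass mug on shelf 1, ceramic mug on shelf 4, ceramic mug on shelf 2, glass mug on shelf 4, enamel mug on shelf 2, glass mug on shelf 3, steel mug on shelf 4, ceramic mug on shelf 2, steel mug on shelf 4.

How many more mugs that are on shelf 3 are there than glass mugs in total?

mugs on shelf 3: 10.
glass mugs: 10.
10 − 10 = 0.

0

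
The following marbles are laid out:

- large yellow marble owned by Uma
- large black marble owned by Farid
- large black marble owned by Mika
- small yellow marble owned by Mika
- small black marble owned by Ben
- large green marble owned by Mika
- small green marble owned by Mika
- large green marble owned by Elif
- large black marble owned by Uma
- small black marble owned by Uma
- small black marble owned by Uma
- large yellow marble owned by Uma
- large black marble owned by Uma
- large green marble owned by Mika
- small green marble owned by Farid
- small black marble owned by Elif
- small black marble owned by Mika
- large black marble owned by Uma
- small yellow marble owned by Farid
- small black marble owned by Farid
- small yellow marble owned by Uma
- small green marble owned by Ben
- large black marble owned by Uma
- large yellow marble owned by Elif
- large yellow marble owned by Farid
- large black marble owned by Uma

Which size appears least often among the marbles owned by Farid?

Counts by size (restricted to marbles owned by Farid): small 3, large 2.
The minimum is 2, held uniquely by large.

large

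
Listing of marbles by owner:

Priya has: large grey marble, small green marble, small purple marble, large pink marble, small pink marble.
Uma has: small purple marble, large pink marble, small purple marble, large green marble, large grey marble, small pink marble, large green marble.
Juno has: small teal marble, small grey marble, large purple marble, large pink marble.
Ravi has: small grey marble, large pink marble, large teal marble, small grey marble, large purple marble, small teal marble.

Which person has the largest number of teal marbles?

Counts by owner (restricted to teal marbles): Ravi→2, Juno→1, Uma→0, Priya→0.
The maximum is 2, held uniquely by Ravi.

Ravi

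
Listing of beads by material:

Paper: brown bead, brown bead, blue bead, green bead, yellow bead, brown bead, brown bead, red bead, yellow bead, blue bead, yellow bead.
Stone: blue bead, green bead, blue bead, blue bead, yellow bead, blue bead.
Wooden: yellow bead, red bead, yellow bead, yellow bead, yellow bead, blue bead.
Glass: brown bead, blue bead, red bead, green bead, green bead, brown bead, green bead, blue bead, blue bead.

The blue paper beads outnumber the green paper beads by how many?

1

blue paper beads: 2.
green paper beads: 1.
2 − 1 = 1.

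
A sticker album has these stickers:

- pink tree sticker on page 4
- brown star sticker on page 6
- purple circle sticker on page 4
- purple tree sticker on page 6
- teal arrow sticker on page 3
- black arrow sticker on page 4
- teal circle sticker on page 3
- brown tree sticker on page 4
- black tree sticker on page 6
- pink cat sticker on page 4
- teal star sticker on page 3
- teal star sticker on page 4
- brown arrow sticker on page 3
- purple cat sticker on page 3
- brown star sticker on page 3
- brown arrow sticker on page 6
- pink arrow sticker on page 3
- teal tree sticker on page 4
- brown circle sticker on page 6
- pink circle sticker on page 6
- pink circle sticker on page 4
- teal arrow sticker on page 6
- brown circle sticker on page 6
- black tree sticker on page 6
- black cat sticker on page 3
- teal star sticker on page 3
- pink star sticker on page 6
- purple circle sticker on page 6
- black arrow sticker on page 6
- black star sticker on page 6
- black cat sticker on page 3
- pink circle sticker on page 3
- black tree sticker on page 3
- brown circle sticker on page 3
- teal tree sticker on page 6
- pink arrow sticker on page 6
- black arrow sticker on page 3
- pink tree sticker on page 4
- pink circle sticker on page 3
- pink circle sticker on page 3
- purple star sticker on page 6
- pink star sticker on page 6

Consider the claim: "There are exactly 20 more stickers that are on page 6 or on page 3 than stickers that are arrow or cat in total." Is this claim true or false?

True

stickers on page 6 or on page 3: 33.
stickers that are arrow or cat: 13.
The claim requires 33 − 13 (= 20) to equal 20, which holds.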